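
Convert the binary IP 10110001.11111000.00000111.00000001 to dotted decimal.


10110001 = 177
11111000 = 248
00000111 = 7
00000001 = 1
IP: 177.248.7.1


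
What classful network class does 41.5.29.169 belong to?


First octet: 41
Binary: 00101001
0xxxxxxx -> Class A (1-126)
Class A, default mask 255.0.0.0 (/8)


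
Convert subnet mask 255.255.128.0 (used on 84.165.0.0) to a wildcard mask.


Subnet mask: 255.255.128.0
Wildcard = 255.255.255.255 - subnet mask
255 - 255 = 0
255 - 255 = 0
255 - 128 = 127
255 - 0 = 255
Wildcard: 0.0.127.255


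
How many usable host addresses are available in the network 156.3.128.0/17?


Host bits = 32 - 17 = 15
Total addresses = 2^15 = 32768
Usable = total - 2 (network and broadcast)
Usable hosts: 32766


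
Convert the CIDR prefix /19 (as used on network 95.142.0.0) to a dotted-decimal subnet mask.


/19 means 19 network bits, 13 host bits
Binary: 11111111111111111110000000000000
Mask: 255.255.224.0


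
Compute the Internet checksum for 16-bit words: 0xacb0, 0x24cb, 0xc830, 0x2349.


Sum all words (with carry folding):
+ 0xacb0 = 0xacb0
+ 0x24cb = 0xd17b
+ 0xc830 = 0x99ac
+ 0x2349 = 0xbcf5
One's complement: ~0xbcf5
Checksum = 0x430a


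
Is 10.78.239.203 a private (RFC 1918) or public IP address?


RFC 1918 private ranges:
  10.0.0.0/8 (10.0.0.0 - 10.255.255.255)
  172.16.0.0/12 (172.16.0.0 - 172.31.255.255)
  192.168.0.0/16 (192.168.0.0 - 192.168.255.255)
Private (in 10.0.0.0/8)


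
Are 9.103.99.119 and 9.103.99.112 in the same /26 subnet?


Mask: 255.255.255.192
9.103.99.119 AND mask = 9.103.99.64
9.103.99.112 AND mask = 9.103.99.64
Yes, same subnet (9.103.99.64)


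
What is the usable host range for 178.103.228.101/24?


Network: 178.103.228.0
Broadcast: 178.103.228.255
First usable = network + 1
Last usable = broadcast - 1
Range: 178.103.228.1 to 178.103.228.254


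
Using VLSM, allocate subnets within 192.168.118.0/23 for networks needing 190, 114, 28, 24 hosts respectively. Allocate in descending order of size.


190 hosts -> /24 (254 usable): 192.168.118.0/24
114 hosts -> /25 (126 usable): 192.168.119.0/25
28 hosts -> /27 (30 usable): 192.168.119.128/27
24 hosts -> /27 (30 usable): 192.168.119.160/27
Allocation: 192.168.118.0/24 (190 hosts, 254 usable); 192.168.119.0/25 (114 hosts, 126 usable); 192.168.119.128/27 (28 hosts, 30 usable); 192.168.119.160/27 (24 hosts, 30 usable)


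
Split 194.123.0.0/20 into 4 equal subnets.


New prefix = 20 + 2 = 22
Each subnet has 1024 addresses
  194.123.0.0/22
  194.123.4.0/22
  194.123.8.0/22
  194.123.12.0/22
Subnets: 194.123.0.0/22, 194.123.4.0/22, 194.123.8.0/22, 194.123.12.0/22


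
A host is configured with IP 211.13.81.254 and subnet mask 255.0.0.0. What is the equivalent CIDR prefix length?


Binary: 11111111.00000000.00000000.00000000
Count leading 1s
Prefix: /8


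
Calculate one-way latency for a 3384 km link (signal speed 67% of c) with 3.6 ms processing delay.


Speed = 0.67 * 3e5 km/s = 201000 km/s
Propagation delay = 3384 / 201000 = 0.0168 s = 16.8358 ms
Processing delay = 3.6 ms
Total one-way latency = 20.4358 ms


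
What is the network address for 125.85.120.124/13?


IP:   01111101.01010101.01111000.01111100
Mask: 11111111.11111000.00000000.00000000
AND operation:
Net:  01111101.01010000.00000000.00000000
Network: 125.80.0.0/13


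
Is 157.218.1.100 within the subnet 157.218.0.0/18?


Subnet network: 157.218.0.0
Test IP AND mask: 157.218.0.0
Yes, 157.218.1.100 is in 157.218.0.0/18


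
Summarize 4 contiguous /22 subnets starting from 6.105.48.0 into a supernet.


Original prefix: /22
Number of subnets: 4 = 2^2
New prefix = 22 - 2 = 20
Supernet: 6.105.48.0/20


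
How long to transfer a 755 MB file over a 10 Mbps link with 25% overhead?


Effective throughput = 10 * (1 - 25/100) = 7.5 Mbps
File size in Mb = 755 * 8 = 6040 Mb
Time = 6040 / 7.5
Time = 805.3333 seconds


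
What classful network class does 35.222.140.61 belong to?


First octet: 35
Binary: 00100011
0xxxxxxx -> Class A (1-126)
Class A, default mask 255.0.0.0 (/8)


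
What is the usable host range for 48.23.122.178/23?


Network: 48.23.122.0
Broadcast: 48.23.123.255
First usable = network + 1
Last usable = broadcast - 1
Range: 48.23.122.1 to 48.23.123.254


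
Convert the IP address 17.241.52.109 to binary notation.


17 = 00010001
241 = 11110001
52 = 00110100
109 = 01101101
Binary: 00010001.11110001.00110100.01101101


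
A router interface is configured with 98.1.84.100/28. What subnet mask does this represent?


/28 means 28 network bits, 4 host bits
Binary: 11111111111111111111111111110000
Mask: 255.255.255.240


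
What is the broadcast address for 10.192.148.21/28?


Network: 10.192.148.16/28
Host bits = 4
Set all host bits to 1:
Broadcast: 10.192.148.31


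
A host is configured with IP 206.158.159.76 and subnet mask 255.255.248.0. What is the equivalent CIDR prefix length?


Binary: 11111111.11111111.11111000.00000000
Count leading 1s
Prefix: /21


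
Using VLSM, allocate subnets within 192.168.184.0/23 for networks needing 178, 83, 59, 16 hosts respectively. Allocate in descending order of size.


178 hosts -> /24 (254 usable): 192.168.184.0/24
83 hosts -> /25 (126 usable): 192.168.185.0/25
59 hosts -> /26 (62 usable): 192.168.185.128/26
16 hosts -> /27 (30 usable): 192.168.185.192/27
Allocation: 192.168.184.0/24 (178 hosts, 254 usable); 192.168.185.0/25 (83 hosts, 126 usable); 192.168.185.128/26 (59 hosts, 62 usable); 192.168.185.192/27 (16 hosts, 30 usable)


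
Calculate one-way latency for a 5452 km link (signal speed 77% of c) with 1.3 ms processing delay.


Speed = 0.77 * 3e5 km/s = 231000 km/s
Propagation delay = 5452 / 231000 = 0.0236 s = 23.6017 ms
Processing delay = 1.3 ms
Total one-way latency = 24.9017 ms


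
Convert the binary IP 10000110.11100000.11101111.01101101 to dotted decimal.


10000110 = 134
11100000 = 224
11101111 = 239
01101101 = 109
IP: 134.224.239.109


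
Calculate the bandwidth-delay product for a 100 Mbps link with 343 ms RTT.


BDP = bandwidth * RTT
= 100 Mbps * 343 ms
= 100 * 1e6 * 343 / 1000 bits
= 34300000 bits
= 4287500 bytes
= 4187.0117 KB
BDP = 34300000 bits (4287500 bytes)


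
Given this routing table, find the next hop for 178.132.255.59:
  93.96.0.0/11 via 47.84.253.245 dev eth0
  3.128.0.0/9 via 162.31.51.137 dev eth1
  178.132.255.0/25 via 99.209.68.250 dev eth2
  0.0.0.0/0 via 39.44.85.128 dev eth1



Longest prefix match for 178.132.255.59:
  /11 93.96.0.0: no
  /9 3.128.0.0: no
  /25 178.132.255.0: MATCH
  /0 0.0.0.0: MATCH
Selected: next-hop 99.209.68.250 via eth2 (matched /25)


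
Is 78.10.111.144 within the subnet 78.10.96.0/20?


Subnet network: 78.10.96.0
Test IP AND mask: 78.10.96.0
Yes, 78.10.111.144 is in 78.10.96.0/20


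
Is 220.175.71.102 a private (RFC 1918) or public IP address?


RFC 1918 private ranges:
  10.0.0.0/8 (10.0.0.0 - 10.255.255.255)
  172.16.0.0/12 (172.16.0.0 - 172.31.255.255)
  192.168.0.0/16 (192.168.0.0 - 192.168.255.255)
Public (not in any RFC 1918 range)


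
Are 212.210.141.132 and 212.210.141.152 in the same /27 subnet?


Mask: 255.255.255.224
212.210.141.132 AND mask = 212.210.141.128
212.210.141.152 AND mask = 212.210.141.128
Yes, same subnet (212.210.141.128)


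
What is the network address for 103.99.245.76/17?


IP:   01100111.01100011.11110101.01001100
Mask: 11111111.11111111.10000000.00000000
AND operation:
Net:  01100111.01100011.10000000.00000000
Network: 103.99.128.0/17


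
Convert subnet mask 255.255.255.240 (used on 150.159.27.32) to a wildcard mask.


Subnet mask: 255.255.255.240
Wildcard = 255.255.255.255 - subnet mask
255 - 255 = 0
255 - 255 = 0
255 - 255 = 0
255 - 240 = 15
Wildcard: 0.0.0.15


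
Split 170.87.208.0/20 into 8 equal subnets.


New prefix = 20 + 3 = 23
Each subnet has 512 addresses
  170.87.208.0/23
  170.87.210.0/23
  170.87.212.0/23
  170.87.214.0/23
  170.87.216.0/23
  170.87.218.0/23
  170.87.220.0/23
  170.87.222.0/23
Subnets: 170.87.208.0/23, 170.87.210.0/23, 170.87.212.0/23, 170.87.214.0/23, 170.87.216.0/23, 170.87.218.0/23, 170.87.220.0/23, 170.87.222.0/23


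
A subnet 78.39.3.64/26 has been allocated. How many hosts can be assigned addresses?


Host bits = 32 - 26 = 6
Total addresses = 2^6 = 64
Usable = total - 2 (network and broadcast)
Usable hosts: 62


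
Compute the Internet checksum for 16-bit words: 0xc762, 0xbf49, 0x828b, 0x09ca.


Sum all words (with carry folding):
+ 0xc762 = 0xc762
+ 0xbf49 = 0x86ac
+ 0x828b = 0x0938
+ 0x09ca = 0x1302
One's complement: ~0x1302
Checksum = 0xecfd


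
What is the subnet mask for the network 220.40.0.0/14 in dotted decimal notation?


/14 means 14 network bits, 18 host bits
Binary: 11111111111111000000000000000000
Mask: 255.252.0.0


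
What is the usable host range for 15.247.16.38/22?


Network: 15.247.16.0
Broadcast: 15.247.19.255
First usable = network + 1
Last usable = broadcast - 1
Range: 15.247.16.1 to 15.247.19.254


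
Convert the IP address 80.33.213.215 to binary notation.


80 = 01010000
33 = 00100001
213 = 11010101
215 = 11010111
Binary: 01010000.00100001.11010101.11010111


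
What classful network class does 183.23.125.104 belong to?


First octet: 183
Binary: 10110111
10xxxxxx -> Class B (128-191)
Class B, default mask 255.255.0.0 (/16)


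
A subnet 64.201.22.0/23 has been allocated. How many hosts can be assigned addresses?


Host bits = 32 - 23 = 9
Total addresses = 2^9 = 512
Usable = total - 2 (network and broadcast)
Usable hosts: 510


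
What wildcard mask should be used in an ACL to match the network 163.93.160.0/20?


Subnet mask: 255.255.240.0
Wildcard = 255.255.255.255 - subnet mask
255 - 255 = 0
255 - 255 = 0
255 - 240 = 15
255 - 0 = 255
Wildcard: 0.0.15.255


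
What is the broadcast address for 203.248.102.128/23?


Network: 203.248.102.0/23
Host bits = 9
Set all host bits to 1:
Broadcast: 203.248.103.255


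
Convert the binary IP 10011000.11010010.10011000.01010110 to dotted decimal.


10011000 = 152
11010010 = 210
10011000 = 152
01010110 = 86
IP: 152.210.152.86


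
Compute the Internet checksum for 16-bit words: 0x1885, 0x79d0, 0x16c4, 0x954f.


Sum all words (with carry folding):
+ 0x1885 = 0x1885
+ 0x79d0 = 0x9255
+ 0x16c4 = 0xa919
+ 0x954f = 0x3e69
One's complement: ~0x3e69
Checksum = 0xc196


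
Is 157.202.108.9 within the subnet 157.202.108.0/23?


Subnet network: 157.202.108.0
Test IP AND mask: 157.202.108.0
Yes, 157.202.108.9 is in 157.202.108.0/23


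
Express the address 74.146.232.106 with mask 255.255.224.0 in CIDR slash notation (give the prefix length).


Binary: 11111111.11111111.11100000.00000000
Count leading 1s
Prefix: /19


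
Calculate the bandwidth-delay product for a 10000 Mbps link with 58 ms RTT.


BDP = bandwidth * RTT
= 10000 Mbps * 58 ms
= 10000 * 1e6 * 58 / 1000 bits
= 580000000 bits
= 72500000 bytes
= 70800.7812 KB
BDP = 580000000 bits (72500000 bytes)


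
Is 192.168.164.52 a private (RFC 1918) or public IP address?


RFC 1918 private ranges:
  10.0.0.0/8 (10.0.0.0 - 10.255.255.255)
  172.16.0.0/12 (172.16.0.0 - 172.31.255.255)
  192.168.0.0/16 (192.168.0.0 - 192.168.255.255)
Private (in 192.168.0.0/16)


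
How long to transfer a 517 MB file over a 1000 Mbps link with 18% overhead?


Effective throughput = 1000 * (1 - 18/100) = 820.0 Mbps
File size in Mb = 517 * 8 = 4136 Mb
Time = 4136 / 820.0
Time = 5.0439 seconds


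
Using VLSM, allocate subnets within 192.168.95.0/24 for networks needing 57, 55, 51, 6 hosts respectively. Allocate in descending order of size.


57 hosts -> /26 (62 usable): 192.168.95.0/26
55 hosts -> /26 (62 usable): 192.168.95.64/26
51 hosts -> /26 (62 usable): 192.168.95.128/26
6 hosts -> /29 (6 usable): 192.168.95.192/29
Allocation: 192.168.95.0/26 (57 hosts, 62 usable); 192.168.95.64/26 (55 hosts, 62 usable); 192.168.95.128/26 (51 hosts, 62 usable); 192.168.95.192/29 (6 hosts, 6 usable)


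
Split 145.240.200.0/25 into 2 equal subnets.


New prefix = 25 + 1 = 26
Each subnet has 64 addresses
  145.240.200.0/26
  145.240.200.64/26
Subnets: 145.240.200.0/26, 145.240.200.64/26


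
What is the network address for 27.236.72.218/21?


IP:   00011011.11101100.01001000.11011010
Mask: 11111111.11111111.11111000.00000000
AND operation:
Net:  00011011.11101100.01001000.00000000
Network: 27.236.72.0/21


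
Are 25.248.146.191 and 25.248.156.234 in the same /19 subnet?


Mask: 255.255.224.0
25.248.146.191 AND mask = 25.248.128.0
25.248.156.234 AND mask = 25.248.128.0
Yes, same subnet (25.248.128.0)


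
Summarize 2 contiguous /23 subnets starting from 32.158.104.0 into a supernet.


Original prefix: /23
Number of subnets: 2 = 2^1
New prefix = 23 - 1 = 22
Supernet: 32.158.104.0/22


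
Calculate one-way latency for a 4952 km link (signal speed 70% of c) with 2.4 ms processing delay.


Speed = 0.7 * 3e5 km/s = 210000 km/s
Propagation delay = 4952 / 210000 = 0.0236 s = 23.581 ms
Processing delay = 2.4 ms
Total one-way latency = 25.981 ms


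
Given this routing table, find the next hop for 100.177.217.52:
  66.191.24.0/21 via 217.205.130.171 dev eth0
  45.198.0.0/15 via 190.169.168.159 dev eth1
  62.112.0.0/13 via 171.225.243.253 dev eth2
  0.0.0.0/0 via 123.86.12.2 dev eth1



Longest prefix match for 100.177.217.52:
  /21 66.191.24.0: no
  /15 45.198.0.0: no
  /13 62.112.0.0: no
  /0 0.0.0.0: MATCH
Selected: next-hop 123.86.12.2 via eth1 (matched /0)


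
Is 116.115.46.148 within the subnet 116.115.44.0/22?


Subnet network: 116.115.44.0
Test IP AND mask: 116.115.44.0
Yes, 116.115.46.148 is in 116.115.44.0/22


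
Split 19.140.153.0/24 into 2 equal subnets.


New prefix = 24 + 1 = 25
Each subnet has 128 addresses
  19.140.153.0/25
  19.140.153.128/25
Subnets: 19.140.153.0/25, 19.140.153.128/25


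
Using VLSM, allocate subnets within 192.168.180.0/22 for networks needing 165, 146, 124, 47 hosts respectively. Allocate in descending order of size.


165 hosts -> /24 (254 usable): 192.168.180.0/24
146 hosts -> /24 (254 usable): 192.168.181.0/24
124 hosts -> /25 (126 usable): 192.168.182.0/25
47 hosts -> /26 (62 usable): 192.168.182.128/26
Allocation: 192.168.180.0/24 (165 hosts, 254 usable); 192.168.181.0/24 (146 hosts, 254 usable); 192.168.182.0/25 (124 hosts, 126 usable); 192.168.182.128/26 (47 hosts, 62 usable)


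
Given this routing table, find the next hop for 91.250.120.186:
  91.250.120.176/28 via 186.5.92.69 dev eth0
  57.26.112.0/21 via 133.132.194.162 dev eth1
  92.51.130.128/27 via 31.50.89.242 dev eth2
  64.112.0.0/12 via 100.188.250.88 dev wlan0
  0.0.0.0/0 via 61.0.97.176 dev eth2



Longest prefix match for 91.250.120.186:
  /28 91.250.120.176: MATCH
  /21 57.26.112.0: no
  /27 92.51.130.128: no
  /12 64.112.0.0: no
  /0 0.0.0.0: MATCH
Selected: next-hop 186.5.92.69 via eth0 (matched /28)


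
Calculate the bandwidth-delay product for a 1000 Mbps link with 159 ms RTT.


BDP = bandwidth * RTT
= 1000 Mbps * 159 ms
= 1000 * 1e6 * 159 / 1000 bits
= 159000000 bits
= 19875000 bytes
= 19409.1797 KB
BDP = 159000000 bits (19875000 bytes)


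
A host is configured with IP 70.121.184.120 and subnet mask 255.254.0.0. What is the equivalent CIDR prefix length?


Binary: 11111111.11111110.00000000.00000000
Count leading 1s
Prefix: /15


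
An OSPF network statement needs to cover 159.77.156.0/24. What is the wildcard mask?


Subnet mask: 255.255.255.0
Wildcard = 255.255.255.255 - subnet mask
255 - 255 = 0
255 - 255 = 0
255 - 255 = 0
255 - 0 = 255
Wildcard: 0.0.0.255


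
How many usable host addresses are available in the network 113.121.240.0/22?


Host bits = 32 - 22 = 10
Total addresses = 2^10 = 1024
Usable = total - 2 (network and broadcast)
Usable hosts: 1022


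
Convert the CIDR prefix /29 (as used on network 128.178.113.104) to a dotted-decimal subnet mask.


/29 means 29 network bits, 3 host bits
Binary: 11111111111111111111111111111000
Mask: 255.255.255.248


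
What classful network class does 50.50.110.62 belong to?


First octet: 50
Binary: 00110010
0xxxxxxx -> Class A (1-126)
Class A, default mask 255.0.0.0 (/8)


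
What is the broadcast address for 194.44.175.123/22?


Network: 194.44.172.0/22
Host bits = 10
Set all host bits to 1:
Broadcast: 194.44.175.255


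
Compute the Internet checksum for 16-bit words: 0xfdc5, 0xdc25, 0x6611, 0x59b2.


Sum all words (with carry folding):
+ 0xfdc5 = 0xfdc5
+ 0xdc25 = 0xd9eb
+ 0x6611 = 0x3ffd
+ 0x59b2 = 0x99af
One's complement: ~0x99af
Checksum = 0x6650


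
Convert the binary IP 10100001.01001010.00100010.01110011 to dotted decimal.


10100001 = 161
01001010 = 74
00100010 = 34
01110011 = 115
IP: 161.74.34.115


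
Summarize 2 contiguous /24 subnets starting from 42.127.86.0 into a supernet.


Original prefix: /24
Number of subnets: 2 = 2^1
New prefix = 24 - 1 = 23
Supernet: 42.127.86.0/23


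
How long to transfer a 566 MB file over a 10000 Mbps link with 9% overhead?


Effective throughput = 10000 * (1 - 9/100) = 9100 Mbps
File size in Mb = 566 * 8 = 4528 Mb
Time = 4528 / 9100
Time = 0.4976 seconds


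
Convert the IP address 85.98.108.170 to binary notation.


85 = 01010101
98 = 01100010
108 = 01101100
170 = 10101010
Binary: 01010101.01100010.01101100.10101010


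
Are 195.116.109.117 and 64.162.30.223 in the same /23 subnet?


Mask: 255.255.254.0
195.116.109.117 AND mask = 195.116.108.0
64.162.30.223 AND mask = 64.162.30.0
No, different subnets (195.116.108.0 vs 64.162.30.0)


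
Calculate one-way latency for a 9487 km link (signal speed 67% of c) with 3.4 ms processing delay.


Speed = 0.67 * 3e5 km/s = 201000 km/s
Propagation delay = 9487 / 201000 = 0.0472 s = 47.199 ms
Processing delay = 3.4 ms
Total one-way latency = 50.599 ms


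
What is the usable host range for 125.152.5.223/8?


Network: 125.0.0.0
Broadcast: 125.255.255.255
First usable = network + 1
Last usable = broadcast - 1
Range: 125.0.0.1 to 125.255.255.254


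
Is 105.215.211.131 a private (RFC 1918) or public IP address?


RFC 1918 private ranges:
  10.0.0.0/8 (10.0.0.0 - 10.255.255.255)
  172.16.0.0/12 (172.16.0.0 - 172.31.255.255)
  192.168.0.0/16 (192.168.0.0 - 192.168.255.255)
Public (not in any RFC 1918 range)


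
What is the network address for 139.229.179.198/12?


IP:   10001011.11100101.10110011.11000110
Mask: 11111111.11110000.00000000.00000000
AND operation:
Net:  10001011.11100000.00000000.00000000
Network: 139.224.0.0/12


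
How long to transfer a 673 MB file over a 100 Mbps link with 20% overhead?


Effective throughput = 100 * (1 - 20/100) = 80 Mbps
File size in Mb = 673 * 8 = 5384 Mb
Time = 5384 / 80
Time = 67.3 seconds


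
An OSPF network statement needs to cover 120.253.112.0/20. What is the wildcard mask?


Subnet mask: 255.255.240.0
Wildcard = 255.255.255.255 - subnet mask
255 - 255 = 0
255 - 255 = 0
255 - 240 = 15
255 - 0 = 255
Wildcard: 0.0.15.255


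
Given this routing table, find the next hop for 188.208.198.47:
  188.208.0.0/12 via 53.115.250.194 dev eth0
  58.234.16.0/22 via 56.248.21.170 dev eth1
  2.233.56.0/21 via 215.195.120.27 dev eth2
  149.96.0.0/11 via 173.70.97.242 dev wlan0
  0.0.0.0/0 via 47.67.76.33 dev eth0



Longest prefix match for 188.208.198.47:
  /12 188.208.0.0: MATCH
  /22 58.234.16.0: no
  /21 2.233.56.0: no
  /11 149.96.0.0: no
  /0 0.0.0.0: MATCH
Selected: next-hop 53.115.250.194 via eth0 (matched /12)


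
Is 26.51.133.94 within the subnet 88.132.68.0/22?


Subnet network: 88.132.68.0
Test IP AND mask: 26.51.132.0
No, 26.51.133.94 is not in 88.132.68.0/22


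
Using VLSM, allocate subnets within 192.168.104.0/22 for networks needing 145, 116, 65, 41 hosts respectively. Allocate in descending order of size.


145 hosts -> /24 (254 usable): 192.168.104.0/24
116 hosts -> /25 (126 usable): 192.168.105.0/25
65 hosts -> /25 (126 usable): 192.168.105.128/25
41 hosts -> /26 (62 usable): 192.168.106.0/26
Allocation: 192.168.104.0/24 (145 hosts, 254 usable); 192.168.105.0/25 (116 hosts, 126 usable); 192.168.105.128/25 (65 hosts, 126 usable); 192.168.106.0/26 (41 hosts, 62 usable)


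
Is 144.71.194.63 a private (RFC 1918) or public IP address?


RFC 1918 private ranges:
  10.0.0.0/8 (10.0.0.0 - 10.255.255.255)
  172.16.0.0/12 (172.16.0.0 - 172.31.255.255)
  192.168.0.0/16 (192.168.0.0 - 192.168.255.255)
Public (not in any RFC 1918 range)


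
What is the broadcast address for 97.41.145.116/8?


Network: 97.0.0.0/8
Host bits = 24
Set all host bits to 1:
Broadcast: 97.255.255.255


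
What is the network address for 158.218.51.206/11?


IP:   10011110.11011010.00110011.11001110
Mask: 11111111.11100000.00000000.00000000
AND operation:
Net:  10011110.11000000.00000000.00000000
Network: 158.192.0.0/11


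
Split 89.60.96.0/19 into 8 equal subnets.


New prefix = 19 + 3 = 22
Each subnet has 1024 addresses
  89.60.96.0/22
  89.60.100.0/22
  89.60.104.0/22
  89.60.108.0/22
  89.60.112.0/22
  89.60.116.0/22
  89.60.120.0/22
  89.60.124.0/22
Subnets: 89.60.96.0/22, 89.60.100.0/22, 89.60.104.0/22, 89.60.108.0/22, 89.60.112.0/22, 89.60.116.0/22, 89.60.120.0/22, 89.60.124.0/22


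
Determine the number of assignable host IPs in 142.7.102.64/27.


Host bits = 32 - 27 = 5
Total addresses = 2^5 = 32
Usable = total - 2 (network and broadcast)
Usable hosts: 30


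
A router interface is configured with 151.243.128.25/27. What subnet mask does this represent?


/27 means 27 network bits, 5 host bits
Binary: 11111111111111111111111111100000
Mask: 255.255.255.224


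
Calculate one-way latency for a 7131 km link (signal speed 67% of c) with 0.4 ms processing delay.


Speed = 0.67 * 3e5 km/s = 201000 km/s
Propagation delay = 7131 / 201000 = 0.0355 s = 35.4776 ms
Processing delay = 0.4 ms
Total one-way latency = 35.8776 ms


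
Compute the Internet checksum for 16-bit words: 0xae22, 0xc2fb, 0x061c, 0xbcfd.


Sum all words (with carry folding):
+ 0xae22 = 0xae22
+ 0xc2fb = 0x711e
+ 0x061c = 0x773a
+ 0xbcfd = 0x3438
One's complement: ~0x3438
Checksum = 0xcbc7


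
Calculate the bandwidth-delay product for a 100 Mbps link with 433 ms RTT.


BDP = bandwidth * RTT
= 100 Mbps * 433 ms
= 100 * 1e6 * 433 / 1000 bits
= 43300000 bits
= 5412500 bytes
= 5285.6445 KB
BDP = 43300000 bits (5412500 bytes)


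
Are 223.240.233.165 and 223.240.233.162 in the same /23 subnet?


Mask: 255.255.254.0
223.240.233.165 AND mask = 223.240.232.0
223.240.233.162 AND mask = 223.240.232.0
Yes, same subnet (223.240.232.0)


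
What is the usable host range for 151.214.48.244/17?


Network: 151.214.0.0
Broadcast: 151.214.127.255
First usable = network + 1
Last usable = broadcast - 1
Range: 151.214.0.1 to 151.214.127.254


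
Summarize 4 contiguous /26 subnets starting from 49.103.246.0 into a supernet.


Original prefix: /26
Number of subnets: 4 = 2^2
New prefix = 26 - 2 = 24
Supernet: 49.103.246.0/24


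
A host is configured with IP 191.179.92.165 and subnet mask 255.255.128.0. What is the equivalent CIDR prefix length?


Binary: 11111111.11111111.10000000.00000000
Count leading 1s
Prefix: /17


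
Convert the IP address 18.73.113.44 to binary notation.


18 = 00010010
73 = 01001001
113 = 01110001
44 = 00101100
Binary: 00010010.01001001.01110001.00101100


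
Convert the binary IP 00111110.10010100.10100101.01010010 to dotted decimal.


00111110 = 62
10010100 = 148
10100101 = 165
01010010 = 82
IP: 62.148.165.82


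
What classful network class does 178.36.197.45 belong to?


First octet: 178
Binary: 10110010
10xxxxxx -> Class B (128-191)
Class B, default mask 255.255.0.0 (/16)


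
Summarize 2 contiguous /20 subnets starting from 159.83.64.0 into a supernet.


Original prefix: /20
Number of subnets: 2 = 2^1
New prefix = 20 - 1 = 19
Supernet: 159.83.64.0/19


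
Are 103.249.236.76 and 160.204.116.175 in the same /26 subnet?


Mask: 255.255.255.192
103.249.236.76 AND mask = 103.249.236.64
160.204.116.175 AND mask = 160.204.116.128
No, different subnets (103.249.236.64 vs 160.204.116.128)


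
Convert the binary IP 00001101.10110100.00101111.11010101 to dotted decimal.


00001101 = 13
10110100 = 180
00101111 = 47
11010101 = 213
IP: 13.180.47.213


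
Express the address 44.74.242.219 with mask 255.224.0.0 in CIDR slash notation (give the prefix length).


Binary: 11111111.11100000.00000000.00000000
Count leading 1s
Prefix: /11


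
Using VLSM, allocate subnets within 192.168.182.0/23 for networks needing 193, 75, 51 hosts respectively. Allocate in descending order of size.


193 hosts -> /24 (254 usable): 192.168.182.0/24
75 hosts -> /25 (126 usable): 192.168.183.0/25
51 hosts -> /26 (62 usable): 192.168.183.128/26
Allocation: 192.168.182.0/24 (193 hosts, 254 usable); 192.168.183.0/25 (75 hosts, 126 usable); 192.168.183.128/26 (51 hosts, 62 usable)


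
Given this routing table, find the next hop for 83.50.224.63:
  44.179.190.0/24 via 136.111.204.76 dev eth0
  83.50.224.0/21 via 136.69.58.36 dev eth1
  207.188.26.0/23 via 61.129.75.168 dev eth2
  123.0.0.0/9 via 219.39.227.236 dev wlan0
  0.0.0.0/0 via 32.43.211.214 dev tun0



Longest prefix match for 83.50.224.63:
  /24 44.179.190.0: no
  /21 83.50.224.0: MATCH
  /23 207.188.26.0: no
  /9 123.0.0.0: no
  /0 0.0.0.0: MATCH
Selected: next-hop 136.69.58.36 via eth1 (matched /21)


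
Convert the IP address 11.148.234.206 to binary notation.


11 = 00001011
148 = 10010100
234 = 11101010
206 = 11001110
Binary: 00001011.10010100.11101010.11001110


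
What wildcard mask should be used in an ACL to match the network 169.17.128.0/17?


Subnet mask: 255.255.128.0
Wildcard = 255.255.255.255 - subnet mask
255 - 255 = 0
255 - 255 = 0
255 - 128 = 127
255 - 0 = 255
Wildcard: 0.0.127.255


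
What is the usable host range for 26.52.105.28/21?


Network: 26.52.104.0
Broadcast: 26.52.111.255
First usable = network + 1
Last usable = broadcast - 1
Range: 26.52.104.1 to 26.52.111.254


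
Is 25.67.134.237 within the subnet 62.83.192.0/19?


Subnet network: 62.83.192.0
Test IP AND mask: 25.67.128.0
No, 25.67.134.237 is not in 62.83.192.0/19


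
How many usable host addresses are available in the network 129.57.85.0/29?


Host bits = 32 - 29 = 3
Total addresses = 2^3 = 8
Usable = total - 2 (network and broadcast)
Usable hosts: 6


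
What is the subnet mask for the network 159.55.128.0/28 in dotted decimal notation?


/28 means 28 network bits, 4 host bits
Binary: 11111111111111111111111111110000
Mask: 255.255.255.240


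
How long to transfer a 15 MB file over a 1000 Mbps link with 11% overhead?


Effective throughput = 1000 * (1 - 11/100) = 890 Mbps
File size in Mb = 15 * 8 = 120 Mb
Time = 120 / 890
Time = 0.1348 seconds


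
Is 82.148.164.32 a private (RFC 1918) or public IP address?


RFC 1918 private ranges:
  10.0.0.0/8 (10.0.0.0 - 10.255.255.255)
  172.16.0.0/12 (172.16.0.0 - 172.31.255.255)
  192.168.0.0/16 (192.168.0.0 - 192.168.255.255)
Public (not in any RFC 1918 range)


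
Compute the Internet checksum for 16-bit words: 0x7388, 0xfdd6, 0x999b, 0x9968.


Sum all words (with carry folding):
+ 0x7388 = 0x7388
+ 0xfdd6 = 0x715f
+ 0x999b = 0x0afb
+ 0x9968 = 0xa463
One's complement: ~0xa463
Checksum = 0x5b9c


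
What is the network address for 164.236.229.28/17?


IP:   10100100.11101100.11100101.00011100
Mask: 11111111.11111111.10000000.00000000
AND operation:
Net:  10100100.11101100.10000000.00000000
Network: 164.236.128.0/17


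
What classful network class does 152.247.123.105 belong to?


First octet: 152
Binary: 10011000
10xxxxxx -> Class B (128-191)
Class B, default mask 255.255.0.0 (/16)


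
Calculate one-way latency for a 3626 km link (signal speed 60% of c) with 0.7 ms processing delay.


Speed = 0.6 * 3e5 km/s = 180000 km/s
Propagation delay = 3626 / 180000 = 0.0201 s = 20.1444 ms
Processing delay = 0.7 ms
Total one-way latency = 20.8444 ms


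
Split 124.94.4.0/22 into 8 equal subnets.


New prefix = 22 + 3 = 25
Each subnet has 128 addresses
  124.94.4.0/25
  124.94.4.128/25
  124.94.5.0/25
  124.94.5.128/25
  124.94.6.0/25
  124.94.6.128/25
  124.94.7.0/25
  124.94.7.128/25
Subnets: 124.94.4.0/25, 124.94.4.128/25, 124.94.5.0/25, 124.94.5.128/25, 124.94.6.0/25, 124.94.6.128/25, 124.94.7.0/25, 124.94.7.128/25


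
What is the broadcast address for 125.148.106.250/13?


Network: 125.144.0.0/13
Host bits = 19
Set all host bits to 1:
Broadcast: 125.151.255.255


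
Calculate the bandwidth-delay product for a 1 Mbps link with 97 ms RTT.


BDP = bandwidth * RTT
= 1 Mbps * 97 ms
= 1 * 1e6 * 97 / 1000 bits
= 97000 bits
= 12125 bytes
= 11.8408 KB
BDP = 97000 bits (12125 bytes)


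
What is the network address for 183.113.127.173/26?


IP:   10110111.01110001.01111111.10101101
Mask: 11111111.11111111.11111111.11000000
AND operation:
Net:  10110111.01110001.01111111.10000000
Network: 183.113.127.128/26


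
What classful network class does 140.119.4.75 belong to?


First octet: 140
Binary: 10001100
10xxxxxx -> Class B (128-191)
Class B, default mask 255.255.0.0 (/16)


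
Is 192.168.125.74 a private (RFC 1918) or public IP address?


RFC 1918 private ranges:
  10.0.0.0/8 (10.0.0.0 - 10.255.255.255)
  172.16.0.0/12 (172.16.0.0 - 172.31.255.255)
  192.168.0.0/16 (192.168.0.0 - 192.168.255.255)
Private (in 192.168.0.0/16)


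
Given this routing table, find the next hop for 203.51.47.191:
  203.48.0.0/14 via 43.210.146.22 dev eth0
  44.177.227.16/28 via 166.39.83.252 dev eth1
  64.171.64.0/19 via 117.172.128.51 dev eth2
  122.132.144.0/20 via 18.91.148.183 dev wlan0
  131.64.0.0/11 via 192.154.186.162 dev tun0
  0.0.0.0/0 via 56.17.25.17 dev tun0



Longest prefix match for 203.51.47.191:
  /14 203.48.0.0: MATCH
  /28 44.177.227.16: no
  /19 64.171.64.0: no
  /20 122.132.144.0: no
  /11 131.64.0.0: no
  /0 0.0.0.0: MATCH
Selected: next-hop 43.210.146.22 via eth0 (matched /14)


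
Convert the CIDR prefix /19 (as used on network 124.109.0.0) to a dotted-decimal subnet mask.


/19 means 19 network bits, 13 host bits
Binary: 11111111111111111110000000000000
Mask: 255.255.224.0


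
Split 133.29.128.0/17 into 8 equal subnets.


New prefix = 17 + 3 = 20
Each subnet has 4096 addresses
  133.29.128.0/20
  133.29.144.0/20
  133.29.160.0/20
  133.29.176.0/20
  133.29.192.0/20
  133.29.208.0/20
  133.29.224.0/20
  133.29.240.0/20
Subnets: 133.29.128.0/20, 133.29.144.0/20, 133.29.160.0/20, 133.29.176.0/20, 133.29.192.0/20, 133.29.208.0/20, 133.29.224.0/20, 133.29.240.0/20


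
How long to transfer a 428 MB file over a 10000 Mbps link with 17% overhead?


Effective throughput = 10000 * (1 - 17/100) = 8300 Mbps
File size in Mb = 428 * 8 = 3424 Mb
Time = 3424 / 8300
Time = 0.4125 seconds


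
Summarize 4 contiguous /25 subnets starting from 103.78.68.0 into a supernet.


Original prefix: /25
Number of subnets: 4 = 2^2
New prefix = 25 - 2 = 23
Supernet: 103.78.68.0/23


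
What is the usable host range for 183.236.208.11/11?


Network: 183.224.0.0
Broadcast: 183.255.255.255
First usable = network + 1
Last usable = broadcast - 1
Range: 183.224.0.1 to 183.255.255.254


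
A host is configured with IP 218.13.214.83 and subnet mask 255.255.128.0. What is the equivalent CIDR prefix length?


Binary: 11111111.11111111.10000000.00000000
Count leading 1s
Prefix: /17


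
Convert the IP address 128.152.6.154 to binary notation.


128 = 10000000
152 = 10011000
6 = 00000110
154 = 10011010
Binary: 10000000.10011000.00000110.10011010


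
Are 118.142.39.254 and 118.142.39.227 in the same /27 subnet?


Mask: 255.255.255.224
118.142.39.254 AND mask = 118.142.39.224
118.142.39.227 AND mask = 118.142.39.224
Yes, same subnet (118.142.39.224)


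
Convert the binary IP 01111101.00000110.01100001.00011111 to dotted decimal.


01111101 = 125
00000110 = 6
01100001 = 97
00011111 = 31
IP: 125.6.97.31


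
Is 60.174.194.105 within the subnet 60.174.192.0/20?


Subnet network: 60.174.192.0
Test IP AND mask: 60.174.192.0
Yes, 60.174.194.105 is in 60.174.192.0/20


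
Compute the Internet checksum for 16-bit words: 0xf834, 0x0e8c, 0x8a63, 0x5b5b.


Sum all words (with carry folding):
+ 0xf834 = 0xf834
+ 0x0e8c = 0x06c1
+ 0x8a63 = 0x9124
+ 0x5b5b = 0xec7f
One's complement: ~0xec7f
Checksum = 0x1380


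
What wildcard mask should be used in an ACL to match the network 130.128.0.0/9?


Subnet mask: 255.128.0.0
Wildcard = 255.255.255.255 - subnet mask
255 - 255 = 0
255 - 128 = 127
255 - 0 = 255
255 - 0 = 255
Wildcard: 0.127.255.255


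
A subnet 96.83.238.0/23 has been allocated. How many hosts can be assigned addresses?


Host bits = 32 - 23 = 9
Total addresses = 2^9 = 512
Usable = total - 2 (network and broadcast)
Usable hosts: 510


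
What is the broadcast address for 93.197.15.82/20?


Network: 93.197.0.0/20
Host bits = 12
Set all host bits to 1:
Broadcast: 93.197.15.255


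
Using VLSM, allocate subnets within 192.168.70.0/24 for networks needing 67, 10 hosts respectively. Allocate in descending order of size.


67 hosts -> /25 (126 usable): 192.168.70.0/25
10 hosts -> /28 (14 usable): 192.168.70.128/28
Allocation: 192.168.70.0/25 (67 hosts, 126 usable); 192.168.70.128/28 (10 hosts, 14 usable)


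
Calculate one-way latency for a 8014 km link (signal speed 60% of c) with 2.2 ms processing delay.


Speed = 0.6 * 3e5 km/s = 180000 km/s
Propagation delay = 8014 / 180000 = 0.0445 s = 44.5222 ms
Processing delay = 2.2 ms
Total one-way latency = 46.7222 ms


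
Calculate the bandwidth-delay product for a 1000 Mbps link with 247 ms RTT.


BDP = bandwidth * RTT
= 1000 Mbps * 247 ms
= 1000 * 1e6 * 247 / 1000 bits
= 247000000 bits
= 30875000 bytes
= 30151.3672 KB
BDP = 247000000 bits (30875000 bytes)


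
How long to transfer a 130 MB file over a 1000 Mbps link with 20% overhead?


Effective throughput = 1000 * (1 - 20/100) = 800 Mbps
File size in Mb = 130 * 8 = 1040 Mb
Time = 1040 / 800
Time = 1.3 seconds


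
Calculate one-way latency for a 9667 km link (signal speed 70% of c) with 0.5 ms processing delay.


Speed = 0.7 * 3e5 km/s = 210000 km/s
Propagation delay = 9667 / 210000 = 0.046 s = 46.0333 ms
Processing delay = 0.5 ms
Total one-way latency = 46.5333 ms


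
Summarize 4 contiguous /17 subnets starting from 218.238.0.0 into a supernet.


Original prefix: /17
Number of subnets: 4 = 2^2
New prefix = 17 - 2 = 15
Supernet: 218.238.0.0/15


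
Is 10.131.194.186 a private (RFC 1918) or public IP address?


RFC 1918 private ranges:
  10.0.0.0/8 (10.0.0.0 - 10.255.255.255)
  172.16.0.0/12 (172.16.0.0 - 172.31.255.255)
  192.168.0.0/16 (192.168.0.0 - 192.168.255.255)
Private (in 10.0.0.0/8)


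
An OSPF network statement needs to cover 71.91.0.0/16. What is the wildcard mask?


Subnet mask: 255.255.0.0
Wildcard = 255.255.255.255 - subnet mask
255 - 255 = 0
255 - 255 = 0
255 - 0 = 255
255 - 0 = 255
Wildcard: 0.0.255.255


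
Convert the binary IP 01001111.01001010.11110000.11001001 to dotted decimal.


01001111 = 79
01001010 = 74
11110000 = 240
11001001 = 201
IP: 79.74.240.201


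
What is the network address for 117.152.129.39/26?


IP:   01110101.10011000.10000001.00100111
Mask: 11111111.11111111.11111111.11000000
AND operation:
Net:  01110101.10011000.10000001.00000000
Network: 117.152.129.0/26


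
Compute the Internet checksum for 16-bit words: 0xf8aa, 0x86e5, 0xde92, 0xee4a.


Sum all words (with carry folding):
+ 0xf8aa = 0xf8aa
+ 0x86e5 = 0x7f90
+ 0xde92 = 0x5e23
+ 0xee4a = 0x4c6e
One's complement: ~0x4c6e
Checksum = 0xb391


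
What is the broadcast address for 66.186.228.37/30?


Network: 66.186.228.36/30
Host bits = 2
Set all host bits to 1:
Broadcast: 66.186.228.39


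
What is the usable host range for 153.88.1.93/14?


Network: 153.88.0.0
Broadcast: 153.91.255.255
First usable = network + 1
Last usable = broadcast - 1
Range: 153.88.0.1 to 153.91.255.254


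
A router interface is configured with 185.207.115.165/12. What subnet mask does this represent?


/12 means 12 network bits, 20 host bits
Binary: 11111111111100000000000000000000
Mask: 255.240.0.0


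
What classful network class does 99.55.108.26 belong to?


First octet: 99
Binary: 01100011
0xxxxxxx -> Class A (1-126)
Class A, default mask 255.0.0.0 (/8)


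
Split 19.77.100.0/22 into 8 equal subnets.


New prefix = 22 + 3 = 25
Each subnet has 128 addresses
  19.77.100.0/25
  19.77.100.128/25
  19.77.101.0/25
  19.77.101.128/25
  19.77.102.0/25
  19.77.102.128/25
  19.77.103.0/25
  19.77.103.128/25
Subnets: 19.77.100.0/25, 19.77.100.128/25, 19.77.101.0/25, 19.77.101.128/25, 19.77.102.0/25, 19.77.102.128/25, 19.77.103.0/25, 19.77.103.128/25


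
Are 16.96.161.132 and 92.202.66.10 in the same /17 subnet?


Mask: 255.255.128.0
16.96.161.132 AND mask = 16.96.128.0
92.202.66.10 AND mask = 92.202.0.0
No, different subnets (16.96.128.0 vs 92.202.0.0)


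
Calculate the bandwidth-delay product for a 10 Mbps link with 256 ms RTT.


BDP = bandwidth * RTT
= 10 Mbps * 256 ms
= 10 * 1e6 * 256 / 1000 bits
= 2560000 bits
= 320000 bytes
= 312.5 KB
BDP = 2560000 bits (320000 bytes)


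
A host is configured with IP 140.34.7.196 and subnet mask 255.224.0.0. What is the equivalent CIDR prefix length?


Binary: 11111111.11100000.00000000.00000000
Count leading 1s
Prefix: /11


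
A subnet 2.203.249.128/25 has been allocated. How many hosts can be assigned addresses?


Host bits = 32 - 25 = 7
Total addresses = 2^7 = 128
Usable = total - 2 (network and broadcast)
Usable hosts: 126


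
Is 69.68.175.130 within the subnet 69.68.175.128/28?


Subnet network: 69.68.175.128
Test IP AND mask: 69.68.175.128
Yes, 69.68.175.130 is in 69.68.175.128/28


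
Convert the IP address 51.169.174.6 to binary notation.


51 = 00110011
169 = 10101001
174 = 10101110
6 = 00000110
Binary: 00110011.10101001.10101110.00000110


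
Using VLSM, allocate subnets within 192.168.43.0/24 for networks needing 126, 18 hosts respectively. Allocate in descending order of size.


126 hosts -> /25 (126 usable): 192.168.43.0/25
18 hosts -> /27 (30 usable): 192.168.43.128/27
Allocation: 192.168.43.0/25 (126 hosts, 126 usable); 192.168.43.128/27 (18 hosts, 30 usable)


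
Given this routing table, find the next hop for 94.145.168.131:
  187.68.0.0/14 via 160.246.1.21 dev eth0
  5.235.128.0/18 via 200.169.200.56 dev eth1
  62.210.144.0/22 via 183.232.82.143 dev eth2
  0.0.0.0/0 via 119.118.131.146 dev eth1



Longest prefix match for 94.145.168.131:
  /14 187.68.0.0: no
  /18 5.235.128.0: no
  /22 62.210.144.0: no
  /0 0.0.0.0: MATCH
Selected: next-hop 119.118.131.146 via eth1 (matched /0)


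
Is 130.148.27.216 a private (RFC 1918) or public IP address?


RFC 1918 private ranges:
  10.0.0.0/8 (10.0.0.0 - 10.255.255.255)
  172.16.0.0/12 (172.16.0.0 - 172.31.255.255)
  192.168.0.0/16 (192.168.0.0 - 192.168.255.255)
Public (not in any RFC 1918 range)


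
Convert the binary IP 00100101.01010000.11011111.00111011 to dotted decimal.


00100101 = 37
01010000 = 80
11011111 = 223
00111011 = 59
IP: 37.80.223.59


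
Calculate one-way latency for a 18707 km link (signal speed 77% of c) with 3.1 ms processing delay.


Speed = 0.77 * 3e5 km/s = 231000 km/s
Propagation delay = 18707 / 231000 = 0.081 s = 80.9827 ms
Processing delay = 3.1 ms
Total one-way latency = 84.0827 ms


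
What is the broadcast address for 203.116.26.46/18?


Network: 203.116.0.0/18
Host bits = 14
Set all host bits to 1:
Broadcast: 203.116.63.255


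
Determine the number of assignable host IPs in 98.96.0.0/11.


Host bits = 32 - 11 = 21
Total addresses = 2^21 = 2097152
Usable = total - 2 (network and broadcast)
Usable hosts: 2097150
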